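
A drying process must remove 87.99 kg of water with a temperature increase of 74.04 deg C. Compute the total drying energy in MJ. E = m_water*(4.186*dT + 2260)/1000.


E = m_water * (4.186 * dT + 2260) / 1000
= 87.99 * (4.186 * 74.04 + 2260) / 1000
= 226.1283 MJ

226.1283 MJ


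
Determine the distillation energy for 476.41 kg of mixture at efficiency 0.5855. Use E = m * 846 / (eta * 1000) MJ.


E = m * 846 / (eta * 1000)
= 476.41 * 846 / (0.5855 * 1000)
= 688.3738 MJ

688.3738 MJ


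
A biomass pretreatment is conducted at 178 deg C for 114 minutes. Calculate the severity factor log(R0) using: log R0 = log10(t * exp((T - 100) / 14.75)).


logR0 = log10(t * exp((T - 100) / 14.75))
= log10(114 * exp((178 - 100) / 14.75))
= 4.3535

4.3535


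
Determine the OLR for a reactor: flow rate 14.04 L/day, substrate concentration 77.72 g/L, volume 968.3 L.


OLR = Q * S / V
= 14.04 * 77.72 / 968.3
= 1.1269 g/L/day

1.1269 g/L/day


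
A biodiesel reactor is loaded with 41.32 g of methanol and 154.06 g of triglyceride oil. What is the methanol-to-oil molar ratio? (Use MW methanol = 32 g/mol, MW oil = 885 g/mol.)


Molar ratio = n_MeOH / n_oil = (MeOH/32) / (oil/885) = (MeOH * 885) / (32 * oil)
= (41.32 * 885) / (32 * 154.06)
= 7.4176

7.4176


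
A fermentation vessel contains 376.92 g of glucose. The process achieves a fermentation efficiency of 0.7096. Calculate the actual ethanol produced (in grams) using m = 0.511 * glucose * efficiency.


Actual ethanol: m = 0.511 * 376.92 * 0.7096
m = 136.6733 g

136.6733 g


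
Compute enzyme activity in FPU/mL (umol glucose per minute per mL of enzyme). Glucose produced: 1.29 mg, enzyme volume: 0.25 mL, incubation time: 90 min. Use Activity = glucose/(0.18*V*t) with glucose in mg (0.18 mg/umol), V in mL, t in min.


Activity = glucose_mg / (0.18 mg/umol * V_mL * t_min)
= 1.29 / (0.18 * 0.25 * 90)
= 0.3185 FPU/mL

0.3185 FPU/mL


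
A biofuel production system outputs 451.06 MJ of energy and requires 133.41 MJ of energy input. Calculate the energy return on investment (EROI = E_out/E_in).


EROI = E_out / E_in
= 451.06 / 133.41
= 3.3810

3.3810


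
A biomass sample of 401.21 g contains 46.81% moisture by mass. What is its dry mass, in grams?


Wd = Ww * (1 - MC/100)
= 401.21 * (1 - 46.81/100)
= 213.4036 g

213.4036 g


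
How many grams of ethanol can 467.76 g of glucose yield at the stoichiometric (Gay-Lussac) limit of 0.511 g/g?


Theoretical ethanol yield: m_EtOH = 0.511 * m_glucose
m_EtOH = 0.511 * 467.76 = 239.0254 g

239.0254 g


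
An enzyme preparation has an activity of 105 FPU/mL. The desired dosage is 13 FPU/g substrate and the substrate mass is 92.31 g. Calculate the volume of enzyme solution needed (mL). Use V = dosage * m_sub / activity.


V = dosage * m_sub / activity
V = 13 * 92.31 / 105
V = 11.4289 mL

11.4289 mL


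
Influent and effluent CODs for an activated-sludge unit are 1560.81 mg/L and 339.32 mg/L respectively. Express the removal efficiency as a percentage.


eta = (COD_in - COD_out) / COD_in * 100
= (1560.81 - 339.32) / 1560.81 * 100
= 78.2600%

78.2600%


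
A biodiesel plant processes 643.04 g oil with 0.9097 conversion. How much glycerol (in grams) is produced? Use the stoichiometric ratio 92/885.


glycerol = oil * conv * (92/885)
= 643.04 * 0.9097 * 92 / 885
= 60.8108 g

60.8108 g


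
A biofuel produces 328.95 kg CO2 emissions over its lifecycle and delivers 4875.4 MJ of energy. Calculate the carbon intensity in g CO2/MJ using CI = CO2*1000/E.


CI = CO2 * 1000 / E
= 328.95 * 1000 / 4875.4
= 67.4714 g CO2/MJ

67.4714 g CO2/MJ


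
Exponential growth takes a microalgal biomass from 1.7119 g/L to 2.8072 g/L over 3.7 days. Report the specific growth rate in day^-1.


mu = ln(X2/X1) / dt
= ln(2.8072/1.7119) / 3.7
= 0.1337 per day

0.1337 per day


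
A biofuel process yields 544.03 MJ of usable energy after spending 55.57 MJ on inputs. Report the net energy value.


NEV = E_out - E_in
= 544.03 - 55.57
= 488.4600 MJ

488.4600 MJ


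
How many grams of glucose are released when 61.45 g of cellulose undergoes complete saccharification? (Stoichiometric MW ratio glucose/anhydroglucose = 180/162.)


glucose = cellulose * 180/162
= 61.45 * 180/162
= 68.2778 g

68.2778 g


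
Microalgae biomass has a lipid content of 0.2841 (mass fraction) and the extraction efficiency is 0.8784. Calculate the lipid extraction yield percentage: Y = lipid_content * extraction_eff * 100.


Y = lipid_content * extraction_eff * 100
= 0.2841 * 0.8784 * 100
= 24.9553%

24.9553%


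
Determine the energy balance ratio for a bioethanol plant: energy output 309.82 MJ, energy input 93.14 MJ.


EROI = E_out / E_in
= 309.82 / 93.14
= 3.3264

3.3264


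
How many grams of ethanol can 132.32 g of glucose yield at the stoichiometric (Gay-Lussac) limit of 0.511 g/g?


Theoretical ethanol yield: m_EtOH = 0.511 * m_glucose
m_EtOH = 0.511 * 132.32 = 67.6155 g

67.6155 g


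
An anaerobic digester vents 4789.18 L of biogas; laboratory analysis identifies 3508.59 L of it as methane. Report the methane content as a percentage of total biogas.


CH4% = V_CH4 / V_total * 100
= 3508.59 / 4789.18 * 100
= 73.2608%

73.2608%


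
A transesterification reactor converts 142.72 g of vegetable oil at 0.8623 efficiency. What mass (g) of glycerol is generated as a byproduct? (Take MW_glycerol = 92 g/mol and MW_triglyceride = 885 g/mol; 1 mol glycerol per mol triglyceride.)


glycerol = oil * conv * (92/885)
= 142.72 * 0.8623 * 92 / 885
= 12.7935 g

12.7935 g


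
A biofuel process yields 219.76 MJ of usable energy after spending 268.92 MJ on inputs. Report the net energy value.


NEV = E_out - E_in
= 219.76 - 268.92
= -49.1600 MJ

-49.1600 MJ


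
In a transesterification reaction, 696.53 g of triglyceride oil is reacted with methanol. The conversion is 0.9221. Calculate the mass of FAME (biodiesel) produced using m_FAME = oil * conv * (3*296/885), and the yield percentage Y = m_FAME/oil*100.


m_FAME = oil * conv * (3 * 296 / 885) = oil * conv * (888/885)
= 696.53 * 0.9221 * 888 / 885
= 644.4475 g
Y = m_FAME / oil * 100 = conv * (888/885) * 100
= 0.9221 * 888 / 885 * 100
= 92.52%

644.4475 g FAME; Y = 92.52%


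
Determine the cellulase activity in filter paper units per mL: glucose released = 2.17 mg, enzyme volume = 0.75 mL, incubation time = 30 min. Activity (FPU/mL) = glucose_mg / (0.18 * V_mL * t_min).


Activity = glucose_mg / (0.18 mg/umol * V_mL * t_min)
= 2.17 / (0.18 * 0.75 * 30)
= 0.5358 FPU/mL

0.5358 FPU/mL


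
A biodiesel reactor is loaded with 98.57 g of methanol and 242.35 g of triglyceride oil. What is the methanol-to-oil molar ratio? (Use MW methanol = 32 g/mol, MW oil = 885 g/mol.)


Molar ratio = n_MeOH / n_oil = (MeOH/32) / (oil/885) = (MeOH * 885) / (32 * oil)
= (98.57 * 885) / (32 * 242.35)
= 11.2485

11.2485


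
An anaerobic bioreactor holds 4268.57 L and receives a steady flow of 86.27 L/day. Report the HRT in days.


HRT = V / Q
= 4268.57 / 86.27
= 49.4792 days

49.4792 days


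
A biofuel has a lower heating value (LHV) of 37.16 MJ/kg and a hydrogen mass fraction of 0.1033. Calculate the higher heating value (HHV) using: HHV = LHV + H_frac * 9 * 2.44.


HHV = LHV + H_frac * 9 * 2.44
= 37.16 + 0.1033 * 9 * 2.44
= 39.4285 MJ/kg

39.4285 MJ/kg


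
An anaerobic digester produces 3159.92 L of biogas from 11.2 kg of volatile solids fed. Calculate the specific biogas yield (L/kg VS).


Y = V / VS
= 3159.92 / 11.2
= 282.1357 L/kg VS

282.1357 L/kg VS


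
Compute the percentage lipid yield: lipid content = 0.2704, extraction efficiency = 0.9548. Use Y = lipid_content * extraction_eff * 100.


Y = lipid_content * extraction_eff * 100
= 0.2704 * 0.9548 * 100
= 25.8178%

25.8178%


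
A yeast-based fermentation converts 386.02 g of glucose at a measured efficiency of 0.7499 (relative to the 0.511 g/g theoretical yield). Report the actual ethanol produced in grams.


Actual ethanol: m = 0.511 * 386.02 * 0.7499
m = 147.9224 g

147.9224 g


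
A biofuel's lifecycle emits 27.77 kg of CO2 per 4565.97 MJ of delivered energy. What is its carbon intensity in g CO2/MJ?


CI = CO2 * 1000 / E
= 27.77 * 1000 / 4565.97
= 6.0819 g CO2/MJ

6.0819 g CO2/MJ


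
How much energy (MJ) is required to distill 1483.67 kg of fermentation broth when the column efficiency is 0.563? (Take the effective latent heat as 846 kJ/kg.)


E = m * 846 / (eta * 1000)
= 1483.67 * 846 / (0.563 * 1000)
= 2229.4579 MJ

2229.4579 MJ


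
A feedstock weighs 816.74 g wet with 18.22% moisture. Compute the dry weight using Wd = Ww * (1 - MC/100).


Wd = Ww * (1 - MC/100)
= 816.74 * (1 - 18.22/100)
= 667.9300 g

667.9300 g


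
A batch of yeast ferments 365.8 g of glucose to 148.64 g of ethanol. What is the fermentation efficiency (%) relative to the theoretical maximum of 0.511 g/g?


Fermentation efficiency = (actual / (0.511 * glucose)) * 100
= (148.64 / (0.511 * 365.8)) * 100
= 79.5190%

79.5190%


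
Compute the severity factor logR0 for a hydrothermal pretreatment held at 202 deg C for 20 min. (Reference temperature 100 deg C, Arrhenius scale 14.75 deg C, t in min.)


logR0 = log10(t * exp((T - 100) / 14.75))
= log10(20 * exp((202 - 100) / 14.75))
= 4.3043

4.3043


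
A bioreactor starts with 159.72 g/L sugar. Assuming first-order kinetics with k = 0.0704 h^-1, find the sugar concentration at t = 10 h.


S = S0 * exp(-k * t)
S = 159.72 * exp(-0.0704 * 10)
S = 78.9980 g/L

78.9980 g/L


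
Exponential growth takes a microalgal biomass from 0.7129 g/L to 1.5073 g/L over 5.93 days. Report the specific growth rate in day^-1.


mu = ln(X2/X1) / dt
= ln(1.5073/0.7129) / 5.93
= 0.1263 per day

0.1263 per day


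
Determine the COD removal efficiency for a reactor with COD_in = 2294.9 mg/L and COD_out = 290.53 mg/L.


eta = (COD_in - COD_out) / COD_in * 100
= (2294.9 - 290.53) / 2294.9 * 100
= 87.3402%

87.3402%


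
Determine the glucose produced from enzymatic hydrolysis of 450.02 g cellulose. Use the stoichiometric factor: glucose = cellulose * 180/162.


glucose = cellulose * 180/162
= 450.02 * 180/162
= 500.0222 g

500.0222 g


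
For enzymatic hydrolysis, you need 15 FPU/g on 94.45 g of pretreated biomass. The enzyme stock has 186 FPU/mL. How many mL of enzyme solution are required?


V = dosage * m_sub / activity
V = 15 * 94.45 / 186
V = 7.6169 mL

7.6169 mL


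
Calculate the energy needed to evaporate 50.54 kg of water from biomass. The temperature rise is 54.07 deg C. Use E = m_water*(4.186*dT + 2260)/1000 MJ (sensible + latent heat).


E = m_water * (4.186 * dT + 2260) / 1000
= 50.54 * (4.186 * 54.07 + 2260) / 1000
= 125.6595 MJ

125.6595 MJ


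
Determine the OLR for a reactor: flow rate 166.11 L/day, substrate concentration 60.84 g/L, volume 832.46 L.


OLR = Q * S / V
= 166.11 * 60.84 / 832.46
= 12.1401 g/L/day

12.1401 g/L/day


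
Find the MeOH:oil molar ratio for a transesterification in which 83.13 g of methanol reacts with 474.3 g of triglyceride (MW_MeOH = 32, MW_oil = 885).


Molar ratio = n_MeOH / n_oil = (MeOH/32) / (oil/885) = (MeOH * 885) / (32 * oil)
= (83.13 * 885) / (32 * 474.3)
= 4.8473

4.8473


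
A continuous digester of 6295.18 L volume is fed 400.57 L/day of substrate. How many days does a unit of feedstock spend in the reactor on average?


HRT = V / Q
= 6295.18 / 400.57
= 15.7156 days

15.7156 days


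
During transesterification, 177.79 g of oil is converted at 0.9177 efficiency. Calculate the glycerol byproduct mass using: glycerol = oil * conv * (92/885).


glycerol = oil * conv * (92/885)
= 177.79 * 0.9177 * 92 / 885
= 16.9610 g

16.9610 g


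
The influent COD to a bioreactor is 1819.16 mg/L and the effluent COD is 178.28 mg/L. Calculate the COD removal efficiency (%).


eta = (COD_in - COD_out) / COD_in * 100
= (1819.16 - 178.28) / 1819.16 * 100
= 90.1999%

90.1999%


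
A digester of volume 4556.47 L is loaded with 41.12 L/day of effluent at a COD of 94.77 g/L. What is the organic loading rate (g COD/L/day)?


OLR = Q * S / V
= 41.12 * 94.77 / 4556.47
= 0.8553 g/L/day

0.8553 g/L/day


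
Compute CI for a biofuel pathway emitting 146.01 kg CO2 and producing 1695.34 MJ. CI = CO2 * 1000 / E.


CI = CO2 * 1000 / E
= 146.01 * 1000 / 1695.34
= 86.1243 g CO2/MJ

86.1243 g CO2/MJ


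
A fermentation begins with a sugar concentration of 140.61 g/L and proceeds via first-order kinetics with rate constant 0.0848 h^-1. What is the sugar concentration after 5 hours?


S = S0 * exp(-k * t)
S = 140.61 * exp(-0.0848 * 5)
S = 92.0185 g/L

92.0185 g/L


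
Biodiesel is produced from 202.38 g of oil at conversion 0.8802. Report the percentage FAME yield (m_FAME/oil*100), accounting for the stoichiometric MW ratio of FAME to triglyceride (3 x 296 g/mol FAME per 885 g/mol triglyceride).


m_FAME = oil * conv * (3 * 296 / 885) = oil * conv * (888/885)
= 202.38 * 0.8802 * 888 / 885
= 178.7387 g
Y = m_FAME / oil * 100 = conv * (888/885) * 100
= 0.8802 * 888 / 885 * 100
= 88.32%

88.32%


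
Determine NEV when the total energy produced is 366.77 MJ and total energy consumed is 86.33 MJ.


NEV = E_out - E_in
= 366.77 - 86.33
= 280.4400 MJ

280.4400 MJ


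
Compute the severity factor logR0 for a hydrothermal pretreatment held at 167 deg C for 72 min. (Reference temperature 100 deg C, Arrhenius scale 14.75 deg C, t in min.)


logR0 = log10(t * exp((T - 100) / 14.75))
= log10(72 * exp((167 - 100) / 14.75))
= 3.8301

3.8301


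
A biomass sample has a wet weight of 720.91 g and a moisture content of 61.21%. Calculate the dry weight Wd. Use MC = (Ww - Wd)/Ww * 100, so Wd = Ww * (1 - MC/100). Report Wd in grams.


Wd = Ww * (1 - MC/100)
= 720.91 * (1 - 61.21/100)
= 279.6410 g

279.6410 g


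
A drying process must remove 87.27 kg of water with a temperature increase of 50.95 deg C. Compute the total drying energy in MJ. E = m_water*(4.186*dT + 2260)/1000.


E = m_water * (4.186 * dT + 2260) / 1000
= 87.27 * (4.186 * 50.95 + 2260) / 1000
= 215.8429 MJ

215.8429 MJ


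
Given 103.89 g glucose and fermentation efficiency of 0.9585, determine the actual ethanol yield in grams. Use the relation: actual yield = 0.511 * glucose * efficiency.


Actual ethanol: m = 0.511 * 103.89 * 0.9585
m = 50.8846 g

50.8846 g


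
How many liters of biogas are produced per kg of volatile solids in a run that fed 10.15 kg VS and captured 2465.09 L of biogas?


Y = V / VS
= 2465.09 / 10.15
= 242.8660 L/kg VS

242.8660 L/kg VS


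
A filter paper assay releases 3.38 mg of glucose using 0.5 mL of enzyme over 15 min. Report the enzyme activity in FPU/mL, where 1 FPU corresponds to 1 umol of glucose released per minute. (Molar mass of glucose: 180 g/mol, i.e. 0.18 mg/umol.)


Activity = glucose_mg / (0.18 mg/umol * V_mL * t_min)
= 3.38 / (0.18 * 0.5 * 15)
= 2.5037 FPU/mL

2.5037 FPU/mL


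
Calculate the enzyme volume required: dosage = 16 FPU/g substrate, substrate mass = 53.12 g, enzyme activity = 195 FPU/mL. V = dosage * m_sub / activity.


V = dosage * m_sub / activity
V = 16 * 53.12 / 195
V = 4.3586 mL

4.3586 mL


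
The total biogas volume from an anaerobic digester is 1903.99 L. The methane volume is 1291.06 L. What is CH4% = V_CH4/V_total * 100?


CH4% = V_CH4 / V_total * 100
= 1291.06 / 1903.99 * 100
= 67.8081%

67.8081%


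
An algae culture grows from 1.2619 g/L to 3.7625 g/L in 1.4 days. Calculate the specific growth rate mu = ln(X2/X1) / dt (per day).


mu = ln(X2/X1) / dt
= ln(3.7625/1.2619) / 1.4
= 0.7803 per day

0.7803 per day


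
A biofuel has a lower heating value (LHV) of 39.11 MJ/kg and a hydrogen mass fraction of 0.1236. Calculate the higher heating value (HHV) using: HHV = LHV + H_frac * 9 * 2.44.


HHV = LHV + H_frac * 9 * 2.44
= 39.11 + 0.1236 * 9 * 2.44
= 41.8243 MJ/kg

41.8243 MJ/kg


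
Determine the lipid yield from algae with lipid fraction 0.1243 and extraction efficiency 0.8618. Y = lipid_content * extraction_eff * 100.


Y = lipid_content * extraction_eff * 100
= 0.1243 * 0.8618 * 100
= 10.7122%

10.7122%


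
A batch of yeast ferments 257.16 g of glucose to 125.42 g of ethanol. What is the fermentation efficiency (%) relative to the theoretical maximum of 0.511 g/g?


Fermentation efficiency = (actual / (0.511 * glucose)) * 100
= (125.42 / (0.511 * 257.16)) * 100
= 95.4426%

95.4426%


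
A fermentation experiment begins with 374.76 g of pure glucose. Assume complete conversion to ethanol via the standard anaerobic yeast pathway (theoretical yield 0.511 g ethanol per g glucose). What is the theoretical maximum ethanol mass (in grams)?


Theoretical ethanol yield: m_EtOH = 0.511 * m_glucose
m_EtOH = 0.511 * 374.76 = 191.5024 g

191.5024 g


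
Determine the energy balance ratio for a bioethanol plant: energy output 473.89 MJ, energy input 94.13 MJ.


EROI = E_out / E_in
= 473.89 / 94.13
= 5.0344

5.0344


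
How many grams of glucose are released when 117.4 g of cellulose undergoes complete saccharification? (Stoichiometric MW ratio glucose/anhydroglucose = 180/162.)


glucose = cellulose * 180/162
= 117.4 * 180/162
= 130.4444 g

130.4444 g


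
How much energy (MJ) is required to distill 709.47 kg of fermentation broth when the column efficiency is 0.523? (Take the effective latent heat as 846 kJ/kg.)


E = m * 846 / (eta * 1000)
= 709.47 * 846 / (0.523 * 1000)
= 1147.6322 MJ

1147.6322 MJ


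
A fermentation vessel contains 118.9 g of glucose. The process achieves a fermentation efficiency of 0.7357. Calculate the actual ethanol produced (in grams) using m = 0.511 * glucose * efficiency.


Actual ethanol: m = 0.511 * 118.9 * 0.7357
m = 44.6996 g

44.6996 g


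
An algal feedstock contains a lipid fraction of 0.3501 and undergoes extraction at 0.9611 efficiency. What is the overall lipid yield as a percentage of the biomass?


Y = lipid_content * extraction_eff * 100
= 0.3501 * 0.9611 * 100
= 33.6481%

33.6481%


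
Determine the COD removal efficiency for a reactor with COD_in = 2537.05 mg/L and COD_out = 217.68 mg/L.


eta = (COD_in - COD_out) / COD_in * 100
= (2537.05 - 217.68) / 2537.05 * 100
= 91.4200%

91.4200%


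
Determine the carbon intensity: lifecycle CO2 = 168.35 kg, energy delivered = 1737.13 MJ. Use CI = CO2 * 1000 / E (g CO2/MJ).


CI = CO2 * 1000 / E
= 168.35 * 1000 / 1737.13
= 96.9127 g CO2/MJ

96.9127 g CO2/MJ


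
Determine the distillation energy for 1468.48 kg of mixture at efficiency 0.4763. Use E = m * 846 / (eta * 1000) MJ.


E = m * 846 / (eta * 1000)
= 1468.48 * 846 / (0.4763 * 1000)
= 2608.3017 MJ

2608.3017 MJ


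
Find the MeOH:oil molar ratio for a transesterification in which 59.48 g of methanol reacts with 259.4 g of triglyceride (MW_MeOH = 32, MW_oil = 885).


Molar ratio = n_MeOH / n_oil = (MeOH/32) / (oil/885) = (MeOH * 885) / (32 * oil)
= (59.48 * 885) / (32 * 259.4)
= 6.3415

6.3415


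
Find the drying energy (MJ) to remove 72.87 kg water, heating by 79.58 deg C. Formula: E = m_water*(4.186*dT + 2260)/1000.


E = m_water * (4.186 * dT + 2260) / 1000
= 72.87 * (4.186 * 79.58 + 2260) / 1000
= 188.9608 MJ

188.9608 MJ


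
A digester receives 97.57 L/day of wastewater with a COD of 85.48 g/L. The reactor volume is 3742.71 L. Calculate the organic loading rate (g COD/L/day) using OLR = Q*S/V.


OLR = Q * S / V
= 97.57 * 85.48 / 3742.71
= 2.2284 g/L/day

2.2284 g/L/day


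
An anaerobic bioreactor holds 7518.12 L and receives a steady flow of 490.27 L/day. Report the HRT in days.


HRT = V / Q
= 7518.12 / 490.27
= 15.3347 days

15.3347 days


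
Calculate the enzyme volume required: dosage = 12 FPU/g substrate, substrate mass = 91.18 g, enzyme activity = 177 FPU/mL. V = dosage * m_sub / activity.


V = dosage * m_sub / activity
V = 12 * 91.18 / 177
V = 6.1817 mL

6.1817 mL


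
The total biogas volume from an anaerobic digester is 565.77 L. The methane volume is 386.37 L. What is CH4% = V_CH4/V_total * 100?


CH4% = V_CH4 / V_total * 100
= 386.37 / 565.77 * 100
= 68.2910%

68.2910%


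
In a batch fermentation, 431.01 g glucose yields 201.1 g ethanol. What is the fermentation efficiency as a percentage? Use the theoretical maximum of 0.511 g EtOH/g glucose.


Fermentation efficiency = (actual / (0.511 * glucose)) * 100
= (201.1 / (0.511 * 431.01)) * 100
= 91.3069%

91.3069%


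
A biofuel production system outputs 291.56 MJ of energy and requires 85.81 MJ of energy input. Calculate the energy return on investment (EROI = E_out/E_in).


EROI = E_out / E_in
= 291.56 / 85.81
= 3.3977

3.3977


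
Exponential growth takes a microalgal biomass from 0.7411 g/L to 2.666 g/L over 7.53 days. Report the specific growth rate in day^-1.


mu = ln(X2/X1) / dt
= ln(2.666/0.7411) / 7.53
= 0.1700 per day

0.1700 per day


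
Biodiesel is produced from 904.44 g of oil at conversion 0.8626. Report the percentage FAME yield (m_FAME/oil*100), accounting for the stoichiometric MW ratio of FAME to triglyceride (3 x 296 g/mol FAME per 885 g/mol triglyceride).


m_FAME = oil * conv * (3 * 296 / 885) = oil * conv * (888/885)
= 904.44 * 0.8626 * 888 / 885
= 782.8146 g
Y = m_FAME / oil * 100 = conv * (888/885) * 100
= 0.8626 * 888 / 885 * 100
= 86.55%

86.55%


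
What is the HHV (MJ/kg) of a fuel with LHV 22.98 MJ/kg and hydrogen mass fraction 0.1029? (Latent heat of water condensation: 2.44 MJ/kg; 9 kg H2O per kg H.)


HHV = LHV + H_frac * 9 * 2.44
= 22.98 + 0.1029 * 9 * 2.44
= 25.2397 MJ/kg

25.2397 MJ/kg


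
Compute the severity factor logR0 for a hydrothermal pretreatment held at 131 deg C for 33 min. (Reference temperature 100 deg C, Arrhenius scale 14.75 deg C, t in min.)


logR0 = log10(t * exp((T - 100) / 14.75))
= log10(33 * exp((131 - 100) / 14.75))
= 2.4313

2.4313


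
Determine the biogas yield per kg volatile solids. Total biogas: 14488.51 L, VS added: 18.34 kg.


Y = V / VS
= 14488.51 / 18.34
= 789.9951 L/kg VS

789.9951 L/kg VS


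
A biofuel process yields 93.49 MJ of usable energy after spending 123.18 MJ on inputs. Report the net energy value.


NEV = E_out - E_in
= 93.49 - 123.18
= -29.6900 MJ

-29.6900 MJ


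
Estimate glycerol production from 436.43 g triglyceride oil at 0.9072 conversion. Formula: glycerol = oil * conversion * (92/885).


glycerol = oil * conv * (92/885)
= 436.43 * 0.9072 * 92 / 885
= 41.1588 g

41.1588 g


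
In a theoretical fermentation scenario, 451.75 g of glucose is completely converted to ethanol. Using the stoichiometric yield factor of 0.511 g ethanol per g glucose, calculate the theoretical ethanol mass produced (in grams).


Theoretical ethanol yield: m_EtOH = 0.511 * m_glucose
m_EtOH = 0.511 * 451.75 = 230.8443 g

230.8443 g


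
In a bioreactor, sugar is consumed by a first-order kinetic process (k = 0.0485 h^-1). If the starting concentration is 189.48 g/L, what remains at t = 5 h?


S = S0 * exp(-k * t)
S = 189.48 * exp(-0.0485 * 5)
S = 148.6781 g/L

148.6781 g/L


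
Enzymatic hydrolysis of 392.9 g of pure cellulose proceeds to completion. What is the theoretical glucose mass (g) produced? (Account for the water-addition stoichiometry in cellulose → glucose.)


glucose = cellulose * 180/162
= 392.9 * 180/162
= 436.5556 g

436.5556 g


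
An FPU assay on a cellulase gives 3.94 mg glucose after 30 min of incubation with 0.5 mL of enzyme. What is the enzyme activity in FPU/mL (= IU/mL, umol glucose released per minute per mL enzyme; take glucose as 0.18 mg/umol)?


Activity = glucose_mg / (0.18 mg/umol * V_mL * t_min)
= 3.94 / (0.18 * 0.5 * 30)
= 1.4593 FPU/mL

1.4593 FPU/mL


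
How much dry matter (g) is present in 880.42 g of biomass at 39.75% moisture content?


Wd = Ww * (1 - MC/100)
= 880.42 * (1 - 39.75/100)
= 530.4530 g

530.4530 g


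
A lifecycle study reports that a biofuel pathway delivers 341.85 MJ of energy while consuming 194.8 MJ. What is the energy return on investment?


EROI = E_out / E_in
= 341.85 / 194.8
= 1.7549

1.7549


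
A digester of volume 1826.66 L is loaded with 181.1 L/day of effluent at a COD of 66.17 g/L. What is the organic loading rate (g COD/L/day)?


OLR = Q * S / V
= 181.1 * 66.17 / 1826.66
= 6.5603 g/L/day

6.5603 g/L/day


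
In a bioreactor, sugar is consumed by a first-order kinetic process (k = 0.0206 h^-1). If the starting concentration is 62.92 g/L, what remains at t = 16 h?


S = S0 * exp(-k * t)
S = 62.92 * exp(-0.0206 * 16)
S = 45.2528 g/L

45.2528 g/L


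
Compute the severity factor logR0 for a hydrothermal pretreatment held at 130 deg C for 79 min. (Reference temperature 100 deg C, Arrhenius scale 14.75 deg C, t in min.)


logR0 = log10(t * exp((T - 100) / 14.75))
= log10(79 * exp((130 - 100) / 14.75))
= 2.7809

2.7809


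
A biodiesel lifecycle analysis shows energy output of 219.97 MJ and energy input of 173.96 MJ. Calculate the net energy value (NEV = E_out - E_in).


NEV = E_out - E_in
= 219.97 - 173.96
= 46.0100 MJ

46.0100 MJ


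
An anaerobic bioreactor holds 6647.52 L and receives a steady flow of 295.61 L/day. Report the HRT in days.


HRT = V / Q
= 6647.52 / 295.61
= 22.4875 days

22.4875 days


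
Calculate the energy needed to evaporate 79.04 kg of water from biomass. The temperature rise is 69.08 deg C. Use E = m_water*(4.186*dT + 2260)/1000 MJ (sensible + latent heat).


E = m_water * (4.186 * dT + 2260) / 1000
= 79.04 * (4.186 * 69.08 + 2260) / 1000
= 201.4863 MJ

201.4863 MJ


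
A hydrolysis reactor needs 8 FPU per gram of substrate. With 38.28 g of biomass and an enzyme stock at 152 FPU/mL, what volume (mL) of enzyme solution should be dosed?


V = dosage * m_sub / activity
V = 8 * 38.28 / 152
V = 2.0147 mL

2.0147 mL


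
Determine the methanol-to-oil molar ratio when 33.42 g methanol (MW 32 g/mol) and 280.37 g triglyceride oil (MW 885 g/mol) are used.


Molar ratio = n_MeOH / n_oil = (MeOH/32) / (oil/885) = (MeOH * 885) / (32 * oil)
= (33.42 * 885) / (32 * 280.37)
= 3.2966

3.2966


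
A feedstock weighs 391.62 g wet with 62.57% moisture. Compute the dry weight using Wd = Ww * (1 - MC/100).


Wd = Ww * (1 - MC/100)
= 391.62 * (1 - 62.57/100)
= 146.5834 g

146.5834 g


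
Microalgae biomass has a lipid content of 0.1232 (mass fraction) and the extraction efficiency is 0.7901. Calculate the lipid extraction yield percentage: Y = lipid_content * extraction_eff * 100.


Y = lipid_content * extraction_eff * 100
= 0.1232 * 0.7901 * 100
= 9.7340%

9.7340%


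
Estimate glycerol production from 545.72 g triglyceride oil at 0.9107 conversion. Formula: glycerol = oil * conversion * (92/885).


glycerol = oil * conv * (92/885)
= 545.72 * 0.9107 * 92 / 885
= 51.6642 g

51.6642 g


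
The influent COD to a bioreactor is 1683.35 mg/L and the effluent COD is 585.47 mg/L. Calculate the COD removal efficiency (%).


eta = (COD_in - COD_out) / COD_in * 100
= (1683.35 - 585.47) / 1683.35 * 100
= 65.2199%

65.2199%


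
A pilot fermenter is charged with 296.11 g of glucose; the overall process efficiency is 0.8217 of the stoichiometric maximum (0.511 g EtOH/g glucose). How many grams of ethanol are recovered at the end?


Actual ethanol: m = 0.511 * 296.11 * 0.8217
m = 124.3332 g

124.3332 g


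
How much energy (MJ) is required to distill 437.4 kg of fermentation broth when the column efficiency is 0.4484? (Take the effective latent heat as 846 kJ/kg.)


E = m * 846 / (eta * 1000)
= 437.4 * 846 / (0.4484 * 1000)
= 825.2462 MJ

825.2462 MJ


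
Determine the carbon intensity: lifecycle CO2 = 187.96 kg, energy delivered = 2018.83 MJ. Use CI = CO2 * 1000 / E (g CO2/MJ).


CI = CO2 * 1000 / E
= 187.96 * 1000 / 2018.83
= 93.1034 g CO2/MJ

93.1034 g CO2/MJ


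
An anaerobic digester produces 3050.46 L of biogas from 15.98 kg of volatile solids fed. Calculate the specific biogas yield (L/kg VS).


Y = V / VS
= 3050.46 / 15.98
= 190.8924 L/kg VS

190.8924 L/kg VS


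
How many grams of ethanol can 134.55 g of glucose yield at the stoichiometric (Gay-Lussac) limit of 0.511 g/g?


Theoretical ethanol yield: m_EtOH = 0.511 * m_glucose
m_EtOH = 0.511 * 134.55 = 68.7551 g

68.7551 g


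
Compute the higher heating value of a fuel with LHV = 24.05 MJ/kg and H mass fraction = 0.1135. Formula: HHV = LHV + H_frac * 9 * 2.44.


HHV = LHV + H_frac * 9 * 2.44
= 24.05 + 0.1135 * 9 * 2.44
= 26.5425 MJ/kg

26.5425 MJ/kg


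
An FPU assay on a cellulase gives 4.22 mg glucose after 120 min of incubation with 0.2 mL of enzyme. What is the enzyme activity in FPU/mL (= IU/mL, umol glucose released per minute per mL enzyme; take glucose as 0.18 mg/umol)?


Activity = glucose_mg / (0.18 mg/umol * V_mL * t_min)
= 4.22 / (0.18 * 0.2 * 120)
= 0.9769 FPU/mL

0.9769 FPU/mL


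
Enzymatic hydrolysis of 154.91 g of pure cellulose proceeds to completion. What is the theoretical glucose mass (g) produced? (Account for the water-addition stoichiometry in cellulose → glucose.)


glucose = cellulose * 180/162
= 154.91 * 180/162
= 172.1222 g

172.1222 g


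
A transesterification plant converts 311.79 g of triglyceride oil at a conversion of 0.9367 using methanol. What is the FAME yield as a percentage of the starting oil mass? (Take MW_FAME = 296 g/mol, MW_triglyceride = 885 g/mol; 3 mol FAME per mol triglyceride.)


m_FAME = oil * conv * (3 * 296 / 885) = oil * conv * (888/885)
= 311.79 * 0.9367 * 888 / 885
= 293.0437 g
Y = m_FAME / oil * 100 = conv * (888/885) * 100
= 0.9367 * 888 / 885 * 100
= 93.99%

93.99%


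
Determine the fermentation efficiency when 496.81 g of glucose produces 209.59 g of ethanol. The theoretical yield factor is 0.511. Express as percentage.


Fermentation efficiency = (actual / (0.511 * glucose)) * 100
= (209.59 / (0.511 * 496.81)) * 100
= 82.5580%

82.5580%


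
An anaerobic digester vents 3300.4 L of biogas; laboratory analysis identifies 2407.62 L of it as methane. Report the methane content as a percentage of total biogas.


CH4% = V_CH4 / V_total * 100
= 2407.62 / 3300.4 * 100
= 72.9493%

72.9493%


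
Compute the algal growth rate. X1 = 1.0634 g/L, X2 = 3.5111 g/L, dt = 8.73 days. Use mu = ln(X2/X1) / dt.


mu = ln(X2/X1) / dt
= ln(3.5111/1.0634) / 8.73
= 0.1368 per day

0.1368 per day


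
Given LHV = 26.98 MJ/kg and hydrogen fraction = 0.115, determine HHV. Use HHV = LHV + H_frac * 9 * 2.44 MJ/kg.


HHV = LHV + H_frac * 9 * 2.44
= 26.98 + 0.115 * 9 * 2.44
= 29.5054 MJ/kg

29.5054 MJ/kg


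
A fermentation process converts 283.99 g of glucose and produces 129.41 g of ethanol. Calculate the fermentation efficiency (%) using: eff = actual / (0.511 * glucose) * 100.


Fermentation efficiency = (actual / (0.511 * glucose)) * 100
= (129.41 / (0.511 * 283.99)) * 100
= 89.1752%

89.1752%


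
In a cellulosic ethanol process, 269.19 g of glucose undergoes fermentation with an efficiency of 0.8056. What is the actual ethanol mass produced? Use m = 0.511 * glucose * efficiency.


Actual ethanol: m = 0.511 * 269.19 * 0.8056
m = 110.8152 g

110.8152 g


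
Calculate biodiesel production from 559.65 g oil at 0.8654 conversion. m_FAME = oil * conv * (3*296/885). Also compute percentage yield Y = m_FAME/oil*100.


m_FAME = oil * conv * (3 * 296 / 885) = oil * conv * (888/885)
= 559.65 * 0.8654 * 888 / 885
= 485.9629 g
Y = m_FAME / oil * 100 = conv * (888/885) * 100
= 0.8654 * 888 / 885 * 100
= 86.83%

485.9629 g FAME; Y = 86.83%


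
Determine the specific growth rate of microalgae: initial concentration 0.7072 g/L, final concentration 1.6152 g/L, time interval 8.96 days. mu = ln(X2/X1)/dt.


mu = ln(X2/X1) / dt
= ln(1.6152/0.7072) / 8.96
= 0.0922 per day

0.0922 per day


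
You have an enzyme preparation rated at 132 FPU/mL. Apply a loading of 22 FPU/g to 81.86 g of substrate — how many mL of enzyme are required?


V = dosage * m_sub / activity
V = 22 * 81.86 / 132
V = 13.6433 mL

13.6433 mL


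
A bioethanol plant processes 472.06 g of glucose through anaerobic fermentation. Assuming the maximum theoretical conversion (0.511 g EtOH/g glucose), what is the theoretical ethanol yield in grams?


Theoretical ethanol yield: m_EtOH = 0.511 * m_glucose
m_EtOH = 0.511 * 472.06 = 241.2227 g

241.2227 g


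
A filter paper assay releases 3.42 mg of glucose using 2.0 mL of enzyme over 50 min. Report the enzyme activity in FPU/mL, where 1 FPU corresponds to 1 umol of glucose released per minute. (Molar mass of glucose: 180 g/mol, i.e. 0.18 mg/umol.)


Activity = glucose_mg / (0.18 mg/umol * V_mL * t_min)
= 3.42 / (0.18 * 2.0 * 50)
= 0.1900 FPU/mL

0.1900 FPU/mL


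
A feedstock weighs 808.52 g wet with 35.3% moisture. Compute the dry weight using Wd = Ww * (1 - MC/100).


Wd = Ww * (1 - MC/100)
= 808.52 * (1 - 35.3/100)
= 523.1124 g

523.1124 g


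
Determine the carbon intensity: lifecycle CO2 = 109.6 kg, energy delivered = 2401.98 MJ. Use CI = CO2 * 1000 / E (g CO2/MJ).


CI = CO2 * 1000 / E
= 109.6 * 1000 / 2401.98
= 45.6290 g CO2/MJ

45.6290 g CO2/MJ


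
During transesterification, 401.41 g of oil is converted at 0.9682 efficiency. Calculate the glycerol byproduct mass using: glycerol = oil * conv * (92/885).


glycerol = oil * conv * (92/885)
= 401.41 * 0.9682 * 92 / 885
= 40.4015 g

40.4015 g


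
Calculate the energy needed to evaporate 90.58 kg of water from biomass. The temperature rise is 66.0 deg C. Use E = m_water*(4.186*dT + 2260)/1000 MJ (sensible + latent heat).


E = m_water * (4.186 * dT + 2260) / 1000
= 90.58 * (4.186 * 66.0 + 2260) / 1000
= 229.7359 MJ

229.7359 MJ


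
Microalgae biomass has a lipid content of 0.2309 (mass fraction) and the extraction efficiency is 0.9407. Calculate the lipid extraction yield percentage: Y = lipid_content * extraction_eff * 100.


Y = lipid_content * extraction_eff * 100
= 0.2309 * 0.9407 * 100
= 21.7208%

21.7208%


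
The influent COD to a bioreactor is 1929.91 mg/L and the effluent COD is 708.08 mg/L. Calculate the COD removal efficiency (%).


eta = (COD_in - COD_out) / COD_in * 100
= (1929.91 - 708.08) / 1929.91 * 100
= 63.3102%

63.3102%


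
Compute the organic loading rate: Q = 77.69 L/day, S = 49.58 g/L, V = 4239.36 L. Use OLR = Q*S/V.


OLR = Q * S / V
= 77.69 * 49.58 / 4239.36
= 0.9086 g/L/day

0.9086 g/L/day


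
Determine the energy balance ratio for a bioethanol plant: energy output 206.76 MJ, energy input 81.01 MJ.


EROI = E_out / E_in
= 206.76 / 81.01
= 2.5523

2.5523


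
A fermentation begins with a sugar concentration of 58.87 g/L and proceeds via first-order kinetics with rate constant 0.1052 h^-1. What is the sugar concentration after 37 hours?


S = S0 * exp(-k * t)
S = 58.87 * exp(-0.1052 * 37)
S = 1.2007 g/L

1.2007 g/L


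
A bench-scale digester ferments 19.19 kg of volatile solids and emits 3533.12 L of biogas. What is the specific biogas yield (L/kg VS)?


Y = V / VS
= 3533.12 / 19.19
= 184.1126 L/kg VS

184.1126 L/kg VS


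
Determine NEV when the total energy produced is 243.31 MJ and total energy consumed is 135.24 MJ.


NEV = E_out - E_in
= 243.31 - 135.24
= 108.0700 MJ

108.0700 MJ


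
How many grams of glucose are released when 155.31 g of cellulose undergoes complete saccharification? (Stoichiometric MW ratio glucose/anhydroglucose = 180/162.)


glucose = cellulose * 180/162
= 155.31 * 180/162
= 172.5667 g

172.5667 g


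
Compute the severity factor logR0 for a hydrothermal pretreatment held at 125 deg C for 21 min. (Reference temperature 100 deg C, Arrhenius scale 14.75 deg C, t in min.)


logR0 = log10(t * exp((T - 100) / 14.75))
= log10(21 * exp((125 - 100) / 14.75))
= 2.0583

2.0583


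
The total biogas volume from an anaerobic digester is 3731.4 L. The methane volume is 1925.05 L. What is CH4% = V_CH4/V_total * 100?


CH4% = V_CH4 / V_total * 100
= 1925.05 / 3731.4 * 100
= 51.5906%

51.5906%


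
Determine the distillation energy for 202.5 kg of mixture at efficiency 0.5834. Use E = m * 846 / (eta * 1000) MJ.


E = m * 846 / (eta * 1000)
= 202.5 * 846 / (0.5834 * 1000)
= 293.6493 MJ

293.6493 MJ


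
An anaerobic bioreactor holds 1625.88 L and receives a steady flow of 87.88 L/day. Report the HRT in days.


HRT = V / Q
= 1625.88 / 87.88
= 18.5011 days

18.5011 days


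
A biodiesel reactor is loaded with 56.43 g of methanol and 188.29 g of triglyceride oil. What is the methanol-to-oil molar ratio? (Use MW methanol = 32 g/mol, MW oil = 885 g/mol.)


Molar ratio = n_MeOH / n_oil = (MeOH/32) / (oil/885) = (MeOH * 885) / (32 * oil)
= (56.43 * 885) / (32 * 188.29)
= 8.2885

8.2885


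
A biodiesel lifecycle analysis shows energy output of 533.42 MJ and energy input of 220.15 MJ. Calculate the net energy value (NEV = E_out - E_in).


NEV = E_out - E_in
= 533.42 - 220.15
= 313.2700 MJ

313.2700 MJ


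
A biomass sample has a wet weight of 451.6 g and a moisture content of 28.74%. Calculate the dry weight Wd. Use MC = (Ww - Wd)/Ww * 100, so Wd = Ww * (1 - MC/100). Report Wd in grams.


Wd = Ww * (1 - MC/100)
= 451.6 * (1 - 28.74/100)
= 321.8102 g

321.8102 g


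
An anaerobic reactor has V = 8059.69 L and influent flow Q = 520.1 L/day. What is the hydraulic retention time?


HRT = V / Q
= 8059.69 / 520.1
= 15.4964 days

15.4964 days


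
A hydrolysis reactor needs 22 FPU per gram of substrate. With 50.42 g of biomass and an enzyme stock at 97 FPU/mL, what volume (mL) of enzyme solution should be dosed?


V = dosage * m_sub / activity
V = 22 * 50.42 / 97
V = 11.4355 mL

11.4355 mL


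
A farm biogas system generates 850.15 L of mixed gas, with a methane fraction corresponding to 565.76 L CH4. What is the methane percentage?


CH4% = V_CH4 / V_total * 100
= 565.76 / 850.15 * 100
= 66.5483%

66.5483%


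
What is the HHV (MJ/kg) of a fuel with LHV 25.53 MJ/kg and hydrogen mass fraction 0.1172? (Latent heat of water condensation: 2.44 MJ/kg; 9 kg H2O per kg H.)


HHV = LHV + H_frac * 9 * 2.44
= 25.53 + 0.1172 * 9 * 2.44
= 28.1037 MJ/kg

28.1037 MJ/kg


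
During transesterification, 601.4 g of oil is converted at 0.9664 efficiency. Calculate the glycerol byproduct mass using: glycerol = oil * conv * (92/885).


glycerol = oil * conv * (92/885)
= 601.4 * 0.9664 * 92 / 885
= 60.4178 g

60.4178 g


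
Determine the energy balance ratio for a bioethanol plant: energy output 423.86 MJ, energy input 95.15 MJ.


EROI = E_out / E_in
= 423.86 / 95.15
= 4.4547

4.4547


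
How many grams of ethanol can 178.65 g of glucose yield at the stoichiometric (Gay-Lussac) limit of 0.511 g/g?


Theoretical ethanol yield: m_EtOH = 0.511 * m_glucose
m_EtOH = 0.511 * 178.65 = 91.2902 g

91.2902 g


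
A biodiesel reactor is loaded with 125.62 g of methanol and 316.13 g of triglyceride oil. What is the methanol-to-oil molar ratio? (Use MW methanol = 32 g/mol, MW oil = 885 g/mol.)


Molar ratio = n_MeOH / n_oil = (MeOH/32) / (oil/885) = (MeOH * 885) / (32 * oil)
= (125.62 * 885) / (32 * 316.13)
= 10.9897

10.9897


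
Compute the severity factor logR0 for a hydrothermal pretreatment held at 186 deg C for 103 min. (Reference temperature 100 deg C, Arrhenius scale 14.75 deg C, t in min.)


logR0 = log10(t * exp((T - 100) / 14.75))
= log10(103 * exp((186 - 100) / 14.75))
= 4.5450

4.5450


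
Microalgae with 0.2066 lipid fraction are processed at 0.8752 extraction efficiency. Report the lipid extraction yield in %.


Y = lipid_content * extraction_eff * 100
= 0.2066 * 0.8752 * 100
= 18.0816%

18.0816%


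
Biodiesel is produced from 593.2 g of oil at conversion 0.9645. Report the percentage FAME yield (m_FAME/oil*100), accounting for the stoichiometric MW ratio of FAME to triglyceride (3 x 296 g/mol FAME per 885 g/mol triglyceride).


m_FAME = oil * conv * (3 * 296 / 885) = oil * conv * (888/885)
= 593.2 * 0.9645 * 888 / 885
= 574.0809 g
Y = m_FAME / oil * 100 = conv * (888/885) * 100
= 0.9645 * 888 / 885 * 100
= 96.78%

96.78%
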